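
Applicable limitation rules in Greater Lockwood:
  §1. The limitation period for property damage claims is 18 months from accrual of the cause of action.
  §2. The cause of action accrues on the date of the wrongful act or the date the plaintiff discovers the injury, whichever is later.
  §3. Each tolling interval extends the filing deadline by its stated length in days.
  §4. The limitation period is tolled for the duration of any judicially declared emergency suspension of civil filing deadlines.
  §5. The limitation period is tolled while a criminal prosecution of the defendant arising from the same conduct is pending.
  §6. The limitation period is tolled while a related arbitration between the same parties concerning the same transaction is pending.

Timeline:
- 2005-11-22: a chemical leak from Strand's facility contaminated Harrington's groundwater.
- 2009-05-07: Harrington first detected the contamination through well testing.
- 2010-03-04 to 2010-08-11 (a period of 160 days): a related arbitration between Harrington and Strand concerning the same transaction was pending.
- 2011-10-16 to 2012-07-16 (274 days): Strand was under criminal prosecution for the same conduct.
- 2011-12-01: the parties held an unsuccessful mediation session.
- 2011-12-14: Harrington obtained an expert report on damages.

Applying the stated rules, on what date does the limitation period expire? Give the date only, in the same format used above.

2011-04-16

Because discovery on 2009-05-07 post-dates the 2005-11-22 act, accrual under the later-of rule falls on 2009-05-07.
The untolled deadline — 18 months after 2009-05-07 — is 2010-11-07.
The period was tolled for 160 days by the pending related arbitration (2010-03-04 to 2010-08-11), pushing the deadline to 2011-04-16.
By the time the pending criminal prosecution began on 2011-10-16, the limitation period had already expired on 2011-04-16; that interval cannot revive it.
None of the other events listed affects the running of the period under the stated rules.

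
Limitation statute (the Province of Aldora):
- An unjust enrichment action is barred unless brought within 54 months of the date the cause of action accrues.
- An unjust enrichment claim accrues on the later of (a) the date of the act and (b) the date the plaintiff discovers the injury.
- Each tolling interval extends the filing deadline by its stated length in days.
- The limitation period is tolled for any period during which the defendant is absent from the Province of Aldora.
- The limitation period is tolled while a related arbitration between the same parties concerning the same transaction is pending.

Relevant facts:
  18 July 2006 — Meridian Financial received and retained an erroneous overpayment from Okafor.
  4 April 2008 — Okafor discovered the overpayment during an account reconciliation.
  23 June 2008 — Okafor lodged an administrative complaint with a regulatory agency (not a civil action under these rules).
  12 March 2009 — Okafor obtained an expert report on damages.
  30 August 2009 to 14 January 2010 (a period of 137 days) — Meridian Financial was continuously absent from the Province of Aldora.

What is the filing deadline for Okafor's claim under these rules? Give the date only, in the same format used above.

18 February 2013

Because discovery on 4 April 2008 post-dates the 18 July 2006 act, accrual under the later-of rule falls on 4 April 2008.
54 months from 4 April 2008 is 4 October 2012.
Because the defendant's absence from the jurisdiction ran from 30 August 2009 to 14 January 2010, the deadline is extended by 137 days to 18 February 2013.
None of the other events listed affects the running of the period under the stated rules.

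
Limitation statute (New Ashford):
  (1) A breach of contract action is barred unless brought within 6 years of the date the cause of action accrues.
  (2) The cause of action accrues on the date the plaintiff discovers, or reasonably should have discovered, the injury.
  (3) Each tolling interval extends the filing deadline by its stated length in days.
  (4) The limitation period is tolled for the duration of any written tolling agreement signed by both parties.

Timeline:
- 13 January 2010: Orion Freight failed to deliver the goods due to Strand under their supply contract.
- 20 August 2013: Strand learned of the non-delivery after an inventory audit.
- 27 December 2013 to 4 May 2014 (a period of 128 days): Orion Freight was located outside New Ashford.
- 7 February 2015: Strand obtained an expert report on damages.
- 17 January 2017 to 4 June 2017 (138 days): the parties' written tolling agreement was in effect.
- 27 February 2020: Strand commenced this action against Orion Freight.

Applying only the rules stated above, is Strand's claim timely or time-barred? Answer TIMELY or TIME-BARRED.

Accrual is tied to discovery, so the period began on 20 August 2013 rather than on 13 January 2010 when the act occurred.
The untolled deadline — 6 years after 20 August 2013 — is 20 August 2019.
The period was tolled for 138 days by the written tolling agreement (17 January 2017 to 4 June 2017), pushing the deadline to 5 January 2020.
The defendant's absence from the jurisdiction from 27 December 2013 to 4 May 2014 does not toll the period, because no stated rule makes the defendant's absence a tolling event.
None of the other events listed affects the running of the period under the stated rules.
Strand filed on 27 February 2020, after the 5 January 2020 deadline, so the action is time-barred.

TIME-BARRED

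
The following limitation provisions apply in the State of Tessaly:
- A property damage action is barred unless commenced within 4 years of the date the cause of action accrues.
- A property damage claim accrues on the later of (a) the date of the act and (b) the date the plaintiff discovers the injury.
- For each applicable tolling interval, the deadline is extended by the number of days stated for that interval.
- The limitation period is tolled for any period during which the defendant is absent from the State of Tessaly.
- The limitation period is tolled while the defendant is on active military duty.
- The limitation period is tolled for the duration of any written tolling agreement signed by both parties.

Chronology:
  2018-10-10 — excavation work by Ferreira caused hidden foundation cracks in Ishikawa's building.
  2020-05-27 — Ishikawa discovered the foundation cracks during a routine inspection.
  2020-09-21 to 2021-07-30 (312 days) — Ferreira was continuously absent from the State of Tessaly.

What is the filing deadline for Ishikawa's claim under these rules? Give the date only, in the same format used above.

Because discovery on 2020-05-27 post-dates the 2018-10-10 act, accrual under the later-of rule falls on 2020-05-27.
4 years from 2020-05-27 is 2024-05-27.
Because the defendant's absence from the jurisdiction ran from 2020-09-21 to 2021-07-30, the deadline is extended by 312 days to 2025-04-04.

2025-04-04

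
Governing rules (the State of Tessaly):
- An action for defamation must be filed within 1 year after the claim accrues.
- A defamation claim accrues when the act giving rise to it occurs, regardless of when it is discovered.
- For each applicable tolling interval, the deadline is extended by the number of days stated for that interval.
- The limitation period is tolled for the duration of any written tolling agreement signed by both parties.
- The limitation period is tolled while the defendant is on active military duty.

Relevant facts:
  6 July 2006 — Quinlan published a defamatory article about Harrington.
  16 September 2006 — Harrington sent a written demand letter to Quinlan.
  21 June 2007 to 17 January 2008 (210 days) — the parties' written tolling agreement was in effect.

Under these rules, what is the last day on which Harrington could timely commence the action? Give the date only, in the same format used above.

The limitation period began to run on 6 July 2006.
1 year from 6 July 2006 is 6 July 2007.
Because the written tolling agreement ran from 21 June 2007 to 17 January 2008, the deadline is extended by 210 days to 1 February 2008.
None of the other events listed affects the running of the period under the stated rules.

1 February 2008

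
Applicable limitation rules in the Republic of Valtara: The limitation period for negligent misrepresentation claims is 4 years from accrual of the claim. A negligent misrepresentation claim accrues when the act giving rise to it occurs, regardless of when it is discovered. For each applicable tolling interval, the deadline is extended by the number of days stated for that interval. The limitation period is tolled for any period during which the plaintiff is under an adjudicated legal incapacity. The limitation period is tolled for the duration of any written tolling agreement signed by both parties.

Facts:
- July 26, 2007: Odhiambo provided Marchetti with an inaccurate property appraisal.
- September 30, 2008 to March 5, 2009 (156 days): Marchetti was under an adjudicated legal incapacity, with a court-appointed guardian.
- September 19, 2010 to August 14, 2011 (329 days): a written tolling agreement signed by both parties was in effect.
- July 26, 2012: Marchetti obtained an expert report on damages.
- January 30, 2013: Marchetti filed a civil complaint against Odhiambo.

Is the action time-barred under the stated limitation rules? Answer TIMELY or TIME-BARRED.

TIME-BARRED

The claim accrued on July 26, 2007, when the wrongful act occurred.
The untolled deadline — 4 years after July 26, 2007 — is July 26, 2011.
Because the plaintiff's legal incapacity ran from September 30, 2008 to March 5, 2009, the deadline is extended by 156 days to December 29, 2011.
The written tolling agreement from September 19, 2010 to August 14, 2011 tolled the period for 329 days, extending the deadline to November 22, 2012.
Nothing else in the chronology tolls or restarts the period.
Filing on January 30, 2013 missed the November 22, 2012 deadline — the action is time-barred.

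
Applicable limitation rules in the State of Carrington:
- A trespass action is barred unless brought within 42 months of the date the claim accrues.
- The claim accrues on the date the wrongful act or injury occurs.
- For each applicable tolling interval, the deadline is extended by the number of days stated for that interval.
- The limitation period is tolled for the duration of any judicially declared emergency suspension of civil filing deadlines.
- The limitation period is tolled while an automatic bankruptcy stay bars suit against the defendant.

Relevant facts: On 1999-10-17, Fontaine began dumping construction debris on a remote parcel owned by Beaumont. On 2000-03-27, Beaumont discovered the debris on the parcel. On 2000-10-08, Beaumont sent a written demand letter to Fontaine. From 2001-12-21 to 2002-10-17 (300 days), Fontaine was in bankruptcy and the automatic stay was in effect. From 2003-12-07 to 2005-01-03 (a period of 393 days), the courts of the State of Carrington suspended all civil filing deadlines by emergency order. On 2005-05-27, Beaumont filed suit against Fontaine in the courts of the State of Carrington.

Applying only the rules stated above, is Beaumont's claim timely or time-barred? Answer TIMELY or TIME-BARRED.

TIME-BARRED

The claim accrued on 1999-10-17, when the wrongful act occurred; under the stated occurrence rule the 2000-03-27 discovery does not delay accrual.
The untolled deadline — 42 months after 1999-10-17 — is 2003-04-17.
Because the automatic bankruptcy stay ran from 2001-12-21 to 2002-10-17, the deadline is extended by 300 days to 2004-02-11.
The period was tolled for 393 days by the emergency suspension of filing deadlines (2003-12-07 to 2005-01-03), pushing the deadline to 2005-03-10.
Nothing else in the chronology tolls or restarts the period.
Beaumont filed on 2005-05-27, after the 2005-03-10 deadline, so the action is time-barred.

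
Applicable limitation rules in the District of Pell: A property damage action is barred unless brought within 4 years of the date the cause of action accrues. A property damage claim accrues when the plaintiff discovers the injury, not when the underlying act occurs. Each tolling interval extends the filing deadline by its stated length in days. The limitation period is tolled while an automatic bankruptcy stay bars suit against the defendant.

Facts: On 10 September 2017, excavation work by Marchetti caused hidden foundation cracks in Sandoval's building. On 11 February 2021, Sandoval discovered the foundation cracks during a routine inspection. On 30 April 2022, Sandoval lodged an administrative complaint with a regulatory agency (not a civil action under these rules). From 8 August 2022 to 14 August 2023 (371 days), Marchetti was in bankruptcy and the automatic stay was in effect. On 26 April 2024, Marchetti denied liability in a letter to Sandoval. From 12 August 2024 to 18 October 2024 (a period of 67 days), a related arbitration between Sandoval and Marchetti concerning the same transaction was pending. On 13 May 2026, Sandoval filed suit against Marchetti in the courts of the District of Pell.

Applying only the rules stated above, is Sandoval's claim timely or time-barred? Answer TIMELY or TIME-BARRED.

TIME-BARRED

The claim did not accrue until Sandoval discovered the injury on 11 February 2021; the 10 September 2017 act date does not start the clock under the stated rule.
The untolled deadline — 4 years after 11 February 2021 — is 11 February 2025.
The automatic bankruptcy stay from 8 August 2022 to 14 August 2023 tolled the period for 371 days, extending the deadline to 17 February 2026.
Although a pending arbitration ran from 12 August 2024 to 18 October 2024, the stated rules do not make that a tolling event, so it is disregarded.
None of the other events listed affects the running of the period under the stated rules.
Filing on 13 May 2026 missed the 17 February 2026 deadline — the action is time-barred.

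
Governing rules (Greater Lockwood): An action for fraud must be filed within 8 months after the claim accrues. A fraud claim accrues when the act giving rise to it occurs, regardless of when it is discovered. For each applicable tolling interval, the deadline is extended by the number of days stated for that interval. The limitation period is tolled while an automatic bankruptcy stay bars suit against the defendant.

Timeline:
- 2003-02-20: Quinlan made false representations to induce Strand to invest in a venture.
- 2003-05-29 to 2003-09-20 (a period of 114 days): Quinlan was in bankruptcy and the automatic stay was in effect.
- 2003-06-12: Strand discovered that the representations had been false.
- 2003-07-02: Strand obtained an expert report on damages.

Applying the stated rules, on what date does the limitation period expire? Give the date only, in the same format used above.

2004-02-11

Accrual is governed by the date of the act, so the period began to run on 2003-02-20; the later discovery on 2003-06-12 is irrelevant under the stated rule.
Adding the 8 months base period to 2003-02-20 gives a deadline of 2003-10-20, before any tolling.
Because the automatic bankruptcy stay ran from 2003-05-29 to 2003-09-20, the deadline is extended by 114 days to 2004-02-11.
None of the other events listed affects the running of the period under the stated rules.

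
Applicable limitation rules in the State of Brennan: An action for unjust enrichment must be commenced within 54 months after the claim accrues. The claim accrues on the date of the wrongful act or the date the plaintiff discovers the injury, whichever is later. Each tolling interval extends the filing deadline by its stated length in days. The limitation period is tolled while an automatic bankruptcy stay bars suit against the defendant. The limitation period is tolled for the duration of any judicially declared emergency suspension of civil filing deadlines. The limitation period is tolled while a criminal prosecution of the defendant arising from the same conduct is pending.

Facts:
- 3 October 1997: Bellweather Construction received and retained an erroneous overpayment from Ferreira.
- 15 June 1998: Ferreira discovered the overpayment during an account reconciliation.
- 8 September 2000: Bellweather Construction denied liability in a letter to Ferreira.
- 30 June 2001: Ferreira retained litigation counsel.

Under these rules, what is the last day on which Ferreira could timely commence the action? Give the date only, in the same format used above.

Taking the later of the act (3 October 1997) and discovery (15 June 1998), the claim accrued on 15 June 1998.
54 months from 15 June 1998 is 15 December 2002.
Nothing else in the chronology tolls or restarts the period.

15 December 2002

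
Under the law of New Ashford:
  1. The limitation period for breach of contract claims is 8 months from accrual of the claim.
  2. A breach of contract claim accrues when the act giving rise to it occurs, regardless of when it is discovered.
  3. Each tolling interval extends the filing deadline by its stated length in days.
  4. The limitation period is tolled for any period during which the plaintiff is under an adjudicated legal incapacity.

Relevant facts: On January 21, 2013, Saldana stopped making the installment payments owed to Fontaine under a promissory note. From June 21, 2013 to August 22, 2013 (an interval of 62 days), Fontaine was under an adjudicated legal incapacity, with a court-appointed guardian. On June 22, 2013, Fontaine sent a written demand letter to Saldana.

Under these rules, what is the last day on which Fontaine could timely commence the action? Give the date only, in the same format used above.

November 22, 2013

The claim accrued on January 21, 2013, the date of the act.
8 months from January 21, 2013 is September 21, 2013.
The period was tolled for 62 days by the plaintiff's legal incapacity (June 21, 2013 to August 22, 2013), pushing the deadline to November 22, 2013.
Nothing else in the chronology tolls or restarts the period.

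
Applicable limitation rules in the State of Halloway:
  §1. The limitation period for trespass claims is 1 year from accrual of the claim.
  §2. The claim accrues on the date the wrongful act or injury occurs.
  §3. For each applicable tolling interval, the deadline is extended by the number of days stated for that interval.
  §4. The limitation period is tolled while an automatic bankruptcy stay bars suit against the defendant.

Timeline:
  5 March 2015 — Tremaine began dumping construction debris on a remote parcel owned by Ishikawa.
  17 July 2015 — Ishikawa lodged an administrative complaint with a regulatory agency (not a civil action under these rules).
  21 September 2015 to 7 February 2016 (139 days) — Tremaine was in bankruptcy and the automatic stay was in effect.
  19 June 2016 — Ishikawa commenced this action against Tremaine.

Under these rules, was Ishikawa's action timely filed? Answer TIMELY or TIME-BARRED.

The limitation period began to run on 5 March 2015.
1 year from 5 March 2015 is 5 March 2016.
The automatic bankruptcy stay from 21 September 2015 to 7 February 2016 tolled the period for 139 days, extending the deadline to 22 July 2016.
Nothing else in the chronology tolls or restarts the period.
Filing on 19 June 2016 beat the 22 July 2016 deadline — the action is timely.

TIMELY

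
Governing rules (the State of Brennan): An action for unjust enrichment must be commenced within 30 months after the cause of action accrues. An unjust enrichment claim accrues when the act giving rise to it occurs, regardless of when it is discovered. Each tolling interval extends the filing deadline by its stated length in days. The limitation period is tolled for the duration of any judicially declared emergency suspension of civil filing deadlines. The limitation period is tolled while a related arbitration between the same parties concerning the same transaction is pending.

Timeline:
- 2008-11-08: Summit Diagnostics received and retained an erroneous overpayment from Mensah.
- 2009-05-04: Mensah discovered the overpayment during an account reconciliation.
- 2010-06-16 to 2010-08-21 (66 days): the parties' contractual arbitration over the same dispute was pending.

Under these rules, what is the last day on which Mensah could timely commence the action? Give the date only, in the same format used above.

Accrual is governed by the date of the act, so the period began to run on 2008-11-08; the later discovery on 2009-05-04 is irrelevant under the stated rule.
30 months from 2008-11-08 is 2011-05-08.
Because the pending related arbitration ran from 2010-06-16 to 2010-08-21, the deadline is extended by 66 days to 2011-07-13.

2011-07-13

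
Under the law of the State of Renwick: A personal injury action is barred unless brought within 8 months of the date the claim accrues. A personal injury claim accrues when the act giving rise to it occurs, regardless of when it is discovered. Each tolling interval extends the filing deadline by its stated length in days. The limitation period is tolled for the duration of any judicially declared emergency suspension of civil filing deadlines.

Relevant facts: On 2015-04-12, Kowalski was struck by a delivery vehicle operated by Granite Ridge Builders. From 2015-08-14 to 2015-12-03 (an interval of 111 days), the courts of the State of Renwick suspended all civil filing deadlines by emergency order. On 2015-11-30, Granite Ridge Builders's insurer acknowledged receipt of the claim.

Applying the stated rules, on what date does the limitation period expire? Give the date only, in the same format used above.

The claim accrued on 2015-04-12, when the wrongful act occurred.
Adding the 8 months base period to 2015-04-12 gives a deadline of 2015-12-12, before any tolling.
Because the emergency suspension of filing deadlines ran from 2015-08-14 to 2015-12-03, the deadline is extended by 111 days to 2016-04-01.
The other events in the timeline have no effect on the limitation period under the stated rules.

2016-04-01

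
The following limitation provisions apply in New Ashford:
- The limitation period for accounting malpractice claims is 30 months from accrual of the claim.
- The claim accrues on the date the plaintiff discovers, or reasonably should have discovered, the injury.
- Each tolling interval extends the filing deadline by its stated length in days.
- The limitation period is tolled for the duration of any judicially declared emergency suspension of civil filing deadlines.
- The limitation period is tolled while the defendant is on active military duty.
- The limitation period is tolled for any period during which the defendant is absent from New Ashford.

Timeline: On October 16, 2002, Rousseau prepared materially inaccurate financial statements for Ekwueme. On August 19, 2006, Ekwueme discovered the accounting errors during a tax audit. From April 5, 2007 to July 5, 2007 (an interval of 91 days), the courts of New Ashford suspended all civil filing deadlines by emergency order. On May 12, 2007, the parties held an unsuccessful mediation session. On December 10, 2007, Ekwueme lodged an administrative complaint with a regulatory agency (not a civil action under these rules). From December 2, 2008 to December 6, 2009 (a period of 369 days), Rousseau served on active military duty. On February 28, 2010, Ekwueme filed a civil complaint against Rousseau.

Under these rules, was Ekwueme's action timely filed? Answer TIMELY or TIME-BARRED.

TIMELY

Under the discovery rule, the claim accrued on August 19, 2006, when Ekwueme discovered the injury — not on the October 16, 2002 date of the underlying act.
The untolled deadline — 30 months after August 19, 2006 — is February 19, 2009.
Because the emergency suspension of filing deadlines ran from April 5, 2007 to July 5, 2007, the deadline is extended by 91 days to May 21, 2009.
The defendant's active military service from December 2, 2008 to December 6, 2009 tolled the period for 369 days, extending the deadline to May 25, 2010.
None of the other events listed affects the running of the period under the stated rules.
Filing on February 28, 2010 beat the May 25, 2010 deadline — the action is timely.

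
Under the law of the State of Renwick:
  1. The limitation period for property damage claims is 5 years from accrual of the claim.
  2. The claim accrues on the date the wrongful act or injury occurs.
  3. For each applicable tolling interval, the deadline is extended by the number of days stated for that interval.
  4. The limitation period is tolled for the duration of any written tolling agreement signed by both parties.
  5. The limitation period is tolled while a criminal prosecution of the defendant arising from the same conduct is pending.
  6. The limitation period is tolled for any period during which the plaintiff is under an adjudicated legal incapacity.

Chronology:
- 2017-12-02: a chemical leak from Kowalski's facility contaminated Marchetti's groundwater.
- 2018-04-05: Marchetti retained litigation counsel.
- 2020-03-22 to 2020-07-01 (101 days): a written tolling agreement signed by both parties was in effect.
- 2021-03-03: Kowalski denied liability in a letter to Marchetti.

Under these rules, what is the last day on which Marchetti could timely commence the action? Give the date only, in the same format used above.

2023-03-13

The claim accrued on 2017-12-02, when the wrongful act occurred.
The untolled deadline — 5 years after 2017-12-02 — is 2022-12-02.
Because the written tolling agreement ran from 2020-03-22 to 2020-07-01, the deadline is extended by 101 days to 2023-03-13.
Nothing else in the chronology tolls or restarts the period.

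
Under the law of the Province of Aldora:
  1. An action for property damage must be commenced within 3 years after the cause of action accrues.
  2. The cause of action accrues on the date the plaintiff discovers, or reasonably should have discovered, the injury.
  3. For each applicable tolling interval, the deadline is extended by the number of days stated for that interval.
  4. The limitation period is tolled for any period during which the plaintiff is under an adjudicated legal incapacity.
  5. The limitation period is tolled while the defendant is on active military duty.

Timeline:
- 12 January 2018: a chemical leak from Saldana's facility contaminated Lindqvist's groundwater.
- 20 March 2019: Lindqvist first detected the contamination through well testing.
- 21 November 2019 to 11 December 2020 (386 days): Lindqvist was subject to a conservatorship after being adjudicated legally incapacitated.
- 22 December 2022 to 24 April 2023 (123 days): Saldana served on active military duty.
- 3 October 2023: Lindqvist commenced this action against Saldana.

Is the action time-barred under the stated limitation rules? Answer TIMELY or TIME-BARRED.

TIME-BARRED

Accrual is tied to discovery, so the period began on 20 March 2019 rather than on 12 January 2018 when the act occurred.
3 years from 20 March 2019 is 20 March 2022.
The plaintiff's legal incapacity from 21 November 2019 to 11 December 2020 tolled the period for 386 days, extending the deadline to 10 April 2023.
The defendant's active military service from 22 December 2022 to 24 April 2023 tolled the period for 123 days, extending the deadline to 11 August 2023.
The 3 October 2023 filing falls after the 11 August 2023 deadline; the claim is time-barred.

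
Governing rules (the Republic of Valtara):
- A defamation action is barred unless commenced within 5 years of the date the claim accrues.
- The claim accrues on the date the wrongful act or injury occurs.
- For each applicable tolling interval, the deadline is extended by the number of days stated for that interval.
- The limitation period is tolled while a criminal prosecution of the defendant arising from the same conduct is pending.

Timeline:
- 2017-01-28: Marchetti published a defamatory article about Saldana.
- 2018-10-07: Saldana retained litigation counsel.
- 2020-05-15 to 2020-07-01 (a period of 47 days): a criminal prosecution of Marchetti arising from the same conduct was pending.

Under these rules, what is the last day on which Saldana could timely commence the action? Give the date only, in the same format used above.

The limitation period began to run on 2017-01-28.
Adding the 5 years base period to 2017-01-28 gives a deadline of 2022-01-28, before any tolling.
The period was tolled for 47 days by the pending criminal prosecution (2020-05-15 to 2020-07-01), pushing the deadline to 2022-03-16.
None of the other events listed affects the running of the period under the stated rules.

2022-03-16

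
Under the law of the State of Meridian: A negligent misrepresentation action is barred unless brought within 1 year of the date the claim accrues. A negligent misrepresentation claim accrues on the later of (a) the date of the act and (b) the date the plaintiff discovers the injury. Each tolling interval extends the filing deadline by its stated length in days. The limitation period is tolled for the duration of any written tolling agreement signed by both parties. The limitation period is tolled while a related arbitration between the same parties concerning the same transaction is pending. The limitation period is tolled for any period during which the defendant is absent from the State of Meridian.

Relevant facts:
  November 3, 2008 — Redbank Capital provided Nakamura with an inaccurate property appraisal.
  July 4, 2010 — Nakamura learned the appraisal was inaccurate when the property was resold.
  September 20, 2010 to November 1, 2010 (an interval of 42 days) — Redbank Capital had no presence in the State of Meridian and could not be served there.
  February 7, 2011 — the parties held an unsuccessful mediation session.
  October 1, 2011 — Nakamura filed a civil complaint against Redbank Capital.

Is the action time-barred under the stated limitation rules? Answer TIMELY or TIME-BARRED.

The claim accrued on July 4, 2010 — the later of the November 3, 2008 act and the July 4, 2010 discovery.
The untolled deadline — 1 year after July 4, 2010 — is July 4, 2011.
The period was tolled for 42 days by the defendant's absence from the jurisdiction (September 20, 2010 to November 1, 2010), pushing the deadline to August 15, 2011.
None of the other events listed affects the running of the period under the stated rules.
Nakamura filed on October 1, 2011, after the August 15, 2011 deadline, so the action is time-barred.

TIME-BARRED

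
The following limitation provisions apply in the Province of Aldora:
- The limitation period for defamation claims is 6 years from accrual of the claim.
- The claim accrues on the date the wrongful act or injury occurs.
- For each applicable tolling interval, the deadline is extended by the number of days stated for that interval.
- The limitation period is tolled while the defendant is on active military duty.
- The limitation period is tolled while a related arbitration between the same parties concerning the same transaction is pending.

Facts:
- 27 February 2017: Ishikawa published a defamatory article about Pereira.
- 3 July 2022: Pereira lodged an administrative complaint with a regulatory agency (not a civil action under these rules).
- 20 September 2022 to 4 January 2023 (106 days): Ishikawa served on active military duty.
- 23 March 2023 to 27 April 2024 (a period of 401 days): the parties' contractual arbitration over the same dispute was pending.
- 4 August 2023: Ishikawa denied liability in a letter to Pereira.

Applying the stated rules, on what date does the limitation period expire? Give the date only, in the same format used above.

The limitation period began to run on 27 February 2017.
Adding the 6 years base period to 27 February 2017 gives a deadline of 27 February 2023, before any tolling.
Because the defendant's active military service ran from 20 September 2022 to 4 January 2023, the deadline is extended by 106 days to 13 June 2023.
The period was tolled for 401 days by the pending related arbitration (23 March 2023 to 27 April 2024), pushing the deadline to 18 July 2024.
Nothing else in the chronology tolls or restarts the period.

18 July 2024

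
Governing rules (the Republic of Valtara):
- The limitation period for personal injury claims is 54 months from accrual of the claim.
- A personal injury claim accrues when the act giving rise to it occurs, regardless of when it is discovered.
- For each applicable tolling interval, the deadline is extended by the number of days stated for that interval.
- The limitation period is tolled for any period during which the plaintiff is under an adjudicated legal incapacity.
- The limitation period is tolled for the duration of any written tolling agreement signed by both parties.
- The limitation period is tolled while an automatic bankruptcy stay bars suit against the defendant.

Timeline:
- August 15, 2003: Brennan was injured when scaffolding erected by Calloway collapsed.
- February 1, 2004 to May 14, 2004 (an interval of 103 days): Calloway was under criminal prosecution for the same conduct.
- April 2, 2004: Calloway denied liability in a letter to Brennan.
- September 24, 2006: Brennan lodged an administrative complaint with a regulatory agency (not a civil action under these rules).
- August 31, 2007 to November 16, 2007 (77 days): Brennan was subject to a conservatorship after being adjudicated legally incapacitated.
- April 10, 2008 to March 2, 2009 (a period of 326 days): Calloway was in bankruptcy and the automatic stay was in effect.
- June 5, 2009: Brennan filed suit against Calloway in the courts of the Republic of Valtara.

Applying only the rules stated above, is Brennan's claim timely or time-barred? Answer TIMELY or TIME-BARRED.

TIME-BARRED

The limitation period began to run on August 15, 2003.
Adding the 54 months base period to August 15, 2003 gives a deadline of February 15, 2008, before any tolling.
The plaintiff's legal incapacity from August 31, 2007 to November 16, 2007 tolled the period for 77 days, extending the deadline to May 2, 2008.
Because the automatic bankruptcy stay ran from April 10, 2008 to March 2, 2009, the deadline is extended by 326 days to March 24, 2009.
No stated provision tolls the period for a criminal prosecution, so the interval from February 1, 2004 to May 14, 2004 has no effect on the deadline.
Nothing else in the chronology tolls or restarts the period.
The June 5, 2009 filing falls after the March 24, 2009 deadline; the claim is time-barred.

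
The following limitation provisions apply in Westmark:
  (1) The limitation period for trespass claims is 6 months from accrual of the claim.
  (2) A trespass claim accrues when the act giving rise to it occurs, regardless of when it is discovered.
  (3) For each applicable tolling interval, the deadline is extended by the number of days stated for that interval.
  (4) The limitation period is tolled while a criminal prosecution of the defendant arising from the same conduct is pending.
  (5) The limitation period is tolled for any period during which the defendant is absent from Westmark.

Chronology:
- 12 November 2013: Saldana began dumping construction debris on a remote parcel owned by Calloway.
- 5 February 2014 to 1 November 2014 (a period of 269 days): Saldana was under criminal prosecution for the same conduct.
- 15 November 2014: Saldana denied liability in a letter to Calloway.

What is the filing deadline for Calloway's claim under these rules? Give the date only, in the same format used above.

The limitation period began to run on 12 November 2013.
Adding the 6 months base period to 12 November 2013 gives a deadline of 12 May 2014, before any tolling.
Because the pending criminal prosecution ran from 5 February 2014 to 1 November 2014, the deadline is extended by 269 days to 5 February 2015.
The other events in the timeline have no effect on the limitation period under the stated rules.

5 February 2015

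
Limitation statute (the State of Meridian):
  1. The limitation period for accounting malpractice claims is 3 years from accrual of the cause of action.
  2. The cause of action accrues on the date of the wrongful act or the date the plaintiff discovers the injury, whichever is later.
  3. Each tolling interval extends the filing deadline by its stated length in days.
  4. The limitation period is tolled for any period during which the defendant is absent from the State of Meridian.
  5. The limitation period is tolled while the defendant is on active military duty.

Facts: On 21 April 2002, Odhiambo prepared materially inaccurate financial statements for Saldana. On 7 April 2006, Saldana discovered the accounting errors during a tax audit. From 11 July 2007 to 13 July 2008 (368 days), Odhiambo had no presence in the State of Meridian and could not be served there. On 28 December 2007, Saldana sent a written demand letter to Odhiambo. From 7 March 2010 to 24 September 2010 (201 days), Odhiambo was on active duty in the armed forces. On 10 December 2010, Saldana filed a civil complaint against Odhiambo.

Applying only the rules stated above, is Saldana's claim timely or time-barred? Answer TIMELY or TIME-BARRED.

TIME-BARRED

Taking the later of the act (21 April 2002) and discovery (7 April 2006), the claim accrued on 7 April 2006.
The untolled deadline — 3 years after 7 April 2006 — is 7 April 2009.
The period was tolled for 368 days by the defendant's absence from the jurisdiction (11 July 2007 to 13 July 2008), pushing the deadline to 10 April 2010.
The defendant's active military service from 7 March 2010 to 24 September 2010 tolled the period for 201 days, extending the deadline to 28 October 2010.
Nothing else in the chronology tolls or restarts the period.
The 10 December 2010 filing falls after the 28 October 2010 deadline; the claim is time-barred.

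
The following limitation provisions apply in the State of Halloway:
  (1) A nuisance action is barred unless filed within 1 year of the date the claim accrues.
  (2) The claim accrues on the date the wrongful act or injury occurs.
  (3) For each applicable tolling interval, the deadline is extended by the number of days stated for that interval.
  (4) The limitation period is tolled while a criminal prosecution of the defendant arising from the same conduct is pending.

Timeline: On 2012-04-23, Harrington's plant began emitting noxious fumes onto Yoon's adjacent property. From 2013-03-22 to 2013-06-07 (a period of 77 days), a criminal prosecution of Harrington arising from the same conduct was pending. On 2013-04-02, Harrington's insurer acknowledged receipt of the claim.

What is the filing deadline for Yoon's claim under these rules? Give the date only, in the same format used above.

2013-07-09

The claim accrued on 2012-04-23, the date of the act.
The untolled deadline — 1 year after 2012-04-23 — is 2013-04-23.
The period was tolled for 77 days by the pending criminal prosecution (2013-03-22 to 2013-06-07), pushing the deadline to 2013-07-09.
None of the other events listed affects the running of the period under the stated rules.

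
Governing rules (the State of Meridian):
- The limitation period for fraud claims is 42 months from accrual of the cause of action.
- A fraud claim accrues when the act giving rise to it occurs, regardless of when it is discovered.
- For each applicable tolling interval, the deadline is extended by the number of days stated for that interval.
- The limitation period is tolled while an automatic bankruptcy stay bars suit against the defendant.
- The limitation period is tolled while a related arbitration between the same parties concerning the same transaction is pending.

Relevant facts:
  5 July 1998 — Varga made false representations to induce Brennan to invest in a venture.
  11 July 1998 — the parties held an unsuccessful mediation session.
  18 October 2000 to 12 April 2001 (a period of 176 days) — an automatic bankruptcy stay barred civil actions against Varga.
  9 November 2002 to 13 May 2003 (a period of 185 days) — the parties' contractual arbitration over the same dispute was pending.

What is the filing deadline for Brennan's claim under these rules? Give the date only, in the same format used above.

30 June 2002

The claim accrued on 5 July 1998, when the wrongful act occurred.
42 months from 5 July 1998 is 5 January 2002.
Because the automatic bankruptcy stay ran from 18 October 2000 to 12 April 2001, the deadline is extended by 176 days to 30 June 2002.
The pending related arbitration starting 9 November 2002 came too late — the period had run on 30 June 2002 — and so does not extend the deadline.
Nothing else in the chronology tolls or restarts the period.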